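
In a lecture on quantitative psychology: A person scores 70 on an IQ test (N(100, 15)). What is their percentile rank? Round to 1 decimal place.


z = (IQ - mean) / SD
z = (70 - 100) / 15 = -2.0
Percentile = Phi(-2.0) * 100
Phi(-2.0) = 0.02275
= 2.3


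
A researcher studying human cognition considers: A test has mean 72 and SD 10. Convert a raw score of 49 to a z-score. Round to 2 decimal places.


z = (X - mu) / sigma
= (49 - 72) / 10
= -23 / 10
= -2.30


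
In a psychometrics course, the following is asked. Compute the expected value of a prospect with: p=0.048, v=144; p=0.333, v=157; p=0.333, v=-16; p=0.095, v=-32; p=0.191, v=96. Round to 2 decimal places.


EU = sum(p_i * v_i)
0.048 * 144 = 6.912
0.333 * 157 = 52.281
0.333 * -16 = -5.328
0.095 * -32 = -3.04
0.191 * 96 = 18.336
EU = 6.912 + 52.281 + -5.328 + -3.04 + 18.336
= 69.16


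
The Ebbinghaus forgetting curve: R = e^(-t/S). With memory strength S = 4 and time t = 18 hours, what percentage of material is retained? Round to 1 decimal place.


R = e^(-t/S)
-t/S = -18/4 = -4.5
R = e^(-4.5) = 0.011109
Percentage = 0.011109 * 100
= 1.1


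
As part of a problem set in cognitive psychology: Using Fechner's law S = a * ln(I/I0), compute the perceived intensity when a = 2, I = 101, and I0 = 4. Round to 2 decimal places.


S = 2 * ln(101/4)
I/I0 = 25.25
ln(25.25) = 3.2288
S = 2 * 3.2288
= 6.46


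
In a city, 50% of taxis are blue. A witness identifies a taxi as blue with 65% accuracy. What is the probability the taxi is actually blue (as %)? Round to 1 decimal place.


P(blue | says blue) = P(says blue | blue)*P(blue) / [P(says blue | blue)*P(blue) + P(says blue | not blue)*P(not blue)]
Numerator = 0.65 * 0.5 = 0.325
False identification = 0.35 * 0.5 = 0.175
P = 0.325 / (0.325 + 0.175)
= 0.325 / 0.5
As percentage = 65.0


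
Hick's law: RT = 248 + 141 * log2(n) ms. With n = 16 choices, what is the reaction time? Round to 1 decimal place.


RT = 248 + 141 * log2(16)
log2(16) = 4.0
RT = 248 + 141 * 4.0
= 248 + 564.0
= 812.0 ms


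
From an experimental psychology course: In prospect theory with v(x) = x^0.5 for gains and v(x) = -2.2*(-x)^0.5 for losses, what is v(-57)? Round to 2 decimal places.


Since x = -57 < 0, use v(x) = -lambda*(-x)^alpha
(-x) = 57
57^0.5 = 7.5498
v(-57) = -2.2 * 7.5498
= -16.61


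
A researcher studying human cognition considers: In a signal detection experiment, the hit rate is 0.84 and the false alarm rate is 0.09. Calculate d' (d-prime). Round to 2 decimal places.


d' = z(HR) - z(FAR)
z(0.84) = 0.9945
z(0.09) = -1.3408
d' = 0.9945 - -1.3408
= 2.34


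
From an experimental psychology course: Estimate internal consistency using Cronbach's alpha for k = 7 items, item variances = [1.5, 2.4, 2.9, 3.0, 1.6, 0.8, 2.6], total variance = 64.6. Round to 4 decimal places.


alpha = (k/(k-1)) * (1 - sum(s_i^2)/s_total^2)
sum(item variances) = 14.8
k/(k-1) = 7/6 = 1.166667
1 - 14.8/64.6 = 1 - 0.229102 = 0.770898
alpha = 1.166667 * 0.770898
= 0.8994


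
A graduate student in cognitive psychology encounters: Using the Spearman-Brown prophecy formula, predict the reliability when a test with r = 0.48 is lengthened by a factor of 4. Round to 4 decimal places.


r_new = n*r / (1 + (n-1)*r)
Numerator = 4 * 0.48 = 1.92
Denominator = 1 + 3 * 0.48 = 2.44
r_new = 1.92 / 2.44
= 0.7869


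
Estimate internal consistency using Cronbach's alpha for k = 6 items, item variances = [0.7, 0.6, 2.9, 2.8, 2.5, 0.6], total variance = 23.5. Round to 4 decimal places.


alpha = (k/(k-1)) * (1 - sum(s_i^2)/s_total^2)
sum(item variances) = 10.1
k/(k-1) = 6/5 = 1.2
1 - 10.1/23.5 = 1 - 0.429787 = 0.570213
alpha = 1.2 * 0.570213
= 0.6843


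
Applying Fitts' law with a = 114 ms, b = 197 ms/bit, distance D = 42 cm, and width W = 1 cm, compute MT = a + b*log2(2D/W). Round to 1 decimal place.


MT = 114 + 197 * log2(2*42/1)
2D/W = 84.0
log2(84.0) = 6.3923
MT = 114 + 197 * 6.3923
= 1373.3 ms


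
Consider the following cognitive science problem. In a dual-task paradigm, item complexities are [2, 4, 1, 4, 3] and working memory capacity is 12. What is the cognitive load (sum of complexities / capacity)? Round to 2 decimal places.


Total complexity = 2 + 4 + 1 + 4 + 3 = 14
Load = total / capacity = 14 / 12
= 1.17


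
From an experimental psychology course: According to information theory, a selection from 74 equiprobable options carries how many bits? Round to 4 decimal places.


H = log2(n)
H = log2(74)
= 6.2095


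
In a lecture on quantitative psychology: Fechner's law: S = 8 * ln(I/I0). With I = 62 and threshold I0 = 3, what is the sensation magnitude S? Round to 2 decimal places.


S = 8 * ln(62/3)
I/I0 = 20.666667
ln(20.666667) = 3.0285
S = 8 * 3.0285
= 24.23


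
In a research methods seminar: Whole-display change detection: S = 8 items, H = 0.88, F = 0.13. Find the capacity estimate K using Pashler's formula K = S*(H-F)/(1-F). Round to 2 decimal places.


K = S * (H - F) / (1 - F)
H - F = 0.75
1 - F = 0.87
K = 8 * 0.75 / 0.87
= 6.90


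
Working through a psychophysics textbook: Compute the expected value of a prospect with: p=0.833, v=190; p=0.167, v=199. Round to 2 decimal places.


EU = sum(p_i * v_i)
0.833 * 190 = 158.27
0.167 * 199 = 33.233
EU = 158.27 + 33.233
= 191.50


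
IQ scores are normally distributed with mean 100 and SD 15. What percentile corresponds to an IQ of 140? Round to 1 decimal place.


z = (IQ - mean) / SD
z = (140 - 100) / 15 = 2.6667
Percentile = Phi(2.6667) * 100
Phi(2.6667) = 0.99617
= 99.6


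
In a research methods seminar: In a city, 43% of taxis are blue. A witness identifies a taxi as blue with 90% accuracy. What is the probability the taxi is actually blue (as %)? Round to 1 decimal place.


P(blue | says blue) = P(says blue | blue)*P(blue) / [P(says blue | blue)*P(blue) + P(says blue | not blue)*P(not blue)]
Numerator = 0.9 * 0.43 = 0.387
False identification = 0.1 * 0.57 = 0.057
P = 0.387 / (0.387 + 0.057)
= 0.387 / 0.444
As percentage = 87.2


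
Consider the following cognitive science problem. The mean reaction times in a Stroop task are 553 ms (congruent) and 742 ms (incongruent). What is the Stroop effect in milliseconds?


Stroop effect = RT(incongruent) - RT(congruent)
= 742 - 553
= 189 ms


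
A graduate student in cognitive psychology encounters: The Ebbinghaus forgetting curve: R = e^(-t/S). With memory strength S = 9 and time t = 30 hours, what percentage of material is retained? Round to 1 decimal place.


R = e^(-t/S)
-t/S = -30/9 = -3.333333
R = e^(-3.333333) = 0.035674
Percentage = 0.035674 * 100
= 3.6


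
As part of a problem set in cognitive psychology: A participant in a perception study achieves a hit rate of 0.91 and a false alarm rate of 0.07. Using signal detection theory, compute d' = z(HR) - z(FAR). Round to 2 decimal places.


d' = z(HR) - z(FAR)
z(0.91) = 1.3408
z(0.07) = -1.4758
d' = 1.3408 - -1.4758
= 2.82


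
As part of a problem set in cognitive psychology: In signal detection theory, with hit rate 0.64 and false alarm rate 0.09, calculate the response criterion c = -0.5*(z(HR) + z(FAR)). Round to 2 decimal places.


c = -0.5 * (z(HR) + z(FAR))
z(0.64) = 0.3585
z(0.09) = -1.3408
c = -0.5 * (0.3585 + -1.3408)
= -0.5 * -0.9823
= 0.49


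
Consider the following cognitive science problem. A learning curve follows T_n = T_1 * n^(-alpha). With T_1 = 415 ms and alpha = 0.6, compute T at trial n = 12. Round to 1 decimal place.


T_n = 415 * 12^(-0.6)
12^(-0.6) = 0.22516
T_n = 415 * 0.22516
= 93.4 ms


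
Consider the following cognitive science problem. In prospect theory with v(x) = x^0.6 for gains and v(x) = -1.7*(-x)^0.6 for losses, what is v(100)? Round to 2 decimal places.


Since x = 100 >= 0, use v(x) = x^0.6
100^0.6 = 15.8489
v(100) = 15.85


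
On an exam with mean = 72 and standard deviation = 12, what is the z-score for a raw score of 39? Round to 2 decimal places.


z = (X - mu) / sigma
= (39 - 72) / 12
= -33 / 12
= -2.75


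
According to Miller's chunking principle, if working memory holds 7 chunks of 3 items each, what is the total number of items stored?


Total items = chunks * items_per_chunk
= 7 * 3
= 21


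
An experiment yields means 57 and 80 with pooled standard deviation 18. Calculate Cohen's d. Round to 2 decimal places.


Cohen's d = (M1 - M2) / S_pooled
= (57 - 80) / 18
= -23 / 18
= -1.28


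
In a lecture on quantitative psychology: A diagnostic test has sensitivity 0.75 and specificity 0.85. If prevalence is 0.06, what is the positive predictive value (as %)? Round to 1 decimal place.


PPV = (sens * prev) / (sens * prev + (1-spec) * (1-prev))
Numerator = 0.75 * 0.06 = 0.045
P(positive and no disease) = (1 - spec) * (1 - prev) = (1 - 0.85) * (1 - 0.06) = 0.141
Denominator = 0.045 + 0.141 = 0.186
PPV = 0.045 / 0.186 = 0.241935
As percentage = 24.2


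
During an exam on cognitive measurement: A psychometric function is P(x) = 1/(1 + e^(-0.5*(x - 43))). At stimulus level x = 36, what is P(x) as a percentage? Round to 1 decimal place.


P(x) = 1/(1 + e^(-0.5*(36 - 43)))
Exponent = -0.5 * -7 = 3.5
e^(3.5) = 33.115452
P = 1/(1 + 33.115452) = 0.029312
Percentage = 2.9


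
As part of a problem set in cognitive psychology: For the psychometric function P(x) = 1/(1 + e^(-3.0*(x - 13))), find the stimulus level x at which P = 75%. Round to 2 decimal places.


At P = 0.75: 0.75 = 1/(1 + e^(-k*(x-x0)))
Solving: e^(-k*(x-x0)) = 1/3
x = x0 + ln(3)/k
ln(3) = 1.0986
x = 13 + 1.0986/3.0
= 13 + 0.3662
= 13.37


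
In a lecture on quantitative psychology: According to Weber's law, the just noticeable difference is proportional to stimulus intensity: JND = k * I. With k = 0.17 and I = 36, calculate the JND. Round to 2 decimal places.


JND = k * I
JND = 0.17 * 36
= 6.12


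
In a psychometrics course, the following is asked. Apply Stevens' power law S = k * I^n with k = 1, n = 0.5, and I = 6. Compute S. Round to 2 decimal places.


S = 1 * 6^0.5
6^0.5 = 2.4495
S = 1 * 2.4495
= 2.45


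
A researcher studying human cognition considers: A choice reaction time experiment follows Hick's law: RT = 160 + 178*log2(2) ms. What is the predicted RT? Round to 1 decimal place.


RT = 160 + 178 * log2(2)
log2(2) = 1.0
RT = 160 + 178 * 1.0
= 160 + 178.0
= 338.0 ms


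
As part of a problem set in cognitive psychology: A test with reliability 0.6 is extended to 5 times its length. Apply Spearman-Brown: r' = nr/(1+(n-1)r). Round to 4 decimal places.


r_new = n*r / (1 + (n-1)*r)
Numerator = 5 * 0.6 = 3.0
Denominator = 1 + 4 * 0.6 = 3.4
r_new = 3.0 / 3.4
= 0.8824


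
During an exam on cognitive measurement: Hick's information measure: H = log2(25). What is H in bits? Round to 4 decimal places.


H = log2(n)
H = log2(25)
= 4.6439


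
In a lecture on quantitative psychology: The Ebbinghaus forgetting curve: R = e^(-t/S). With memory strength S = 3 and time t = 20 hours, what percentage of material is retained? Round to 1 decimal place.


R = e^(-t/S)
-t/S = -20/3 = -6.666667
R = e^(-6.666667) = 0.001273
Percentage = 0.001273 * 100
= 0.1


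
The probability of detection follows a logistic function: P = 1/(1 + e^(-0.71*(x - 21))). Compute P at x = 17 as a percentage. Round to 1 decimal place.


P(x) = 1/(1 + e^(-0.71*(17 - 21)))
Exponent = -0.71 * -4 = 2.84
e^(2.84) = 17.115766
P = 1/(1 + 17.115766) = 0.055201
Percentage = 5.5


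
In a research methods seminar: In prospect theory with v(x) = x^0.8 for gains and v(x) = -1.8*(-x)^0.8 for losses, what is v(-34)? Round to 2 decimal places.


Since x = -34 < 0, use v(x) = -lambda*(-x)^alpha
(-x) = 34
34^0.8 = 16.7951
v(-34) = -1.8 * 16.7951
= -30.23


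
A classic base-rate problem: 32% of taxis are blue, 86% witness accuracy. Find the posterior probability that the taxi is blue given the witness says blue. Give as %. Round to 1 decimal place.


P(blue | says blue) = P(says blue | blue)*P(blue) / [P(says blue | blue)*P(blue) + P(says blue | not blue)*P(not blue)]
Numerator = 0.86 * 0.32 = 0.2752
False identification = 0.14 * 0.68 = 0.0952
P = 0.2752 / (0.2752 + 0.0952)
= 0.2752 / 0.3704
As percentage = 74.3


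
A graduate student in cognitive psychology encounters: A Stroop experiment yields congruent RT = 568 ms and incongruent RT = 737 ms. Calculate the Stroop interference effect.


Stroop effect = RT(incongruent) - RT(congruent)
= 737 - 568
= 169 ms


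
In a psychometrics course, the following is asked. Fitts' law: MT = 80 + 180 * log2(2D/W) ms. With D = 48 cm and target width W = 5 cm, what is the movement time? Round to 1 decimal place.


MT = 80 + 180 * log2(2*48/5)
2D/W = 19.2
log2(19.2) = 4.263
MT = 80 + 180 * 4.263
= 847.3 ms


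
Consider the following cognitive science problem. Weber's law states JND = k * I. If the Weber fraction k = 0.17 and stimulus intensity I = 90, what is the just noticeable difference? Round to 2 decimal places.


JND = k * I
JND = 0.17 * 90
= 15.30


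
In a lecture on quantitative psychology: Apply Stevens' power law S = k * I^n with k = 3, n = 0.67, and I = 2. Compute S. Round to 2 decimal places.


S = 3 * 2^0.67
2^0.67 = 1.5911
S = 3 * 1.5911
= 4.77


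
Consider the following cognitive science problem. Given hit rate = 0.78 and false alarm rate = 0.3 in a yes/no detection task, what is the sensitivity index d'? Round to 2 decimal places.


d' = z(HR) - z(FAR)
z(0.78) = 0.7722
z(0.3) = -0.5244
d' = 0.7722 - -0.5244
= 1.30


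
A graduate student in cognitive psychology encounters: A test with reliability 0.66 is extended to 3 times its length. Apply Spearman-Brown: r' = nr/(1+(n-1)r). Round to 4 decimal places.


r_new = n*r / (1 + (n-1)*r)
Numerator = 3 * 0.66 = 1.98
Denominator = 1 + 2 * 0.66 = 2.32
r_new = 1.98 / 2.32
= 0.8534


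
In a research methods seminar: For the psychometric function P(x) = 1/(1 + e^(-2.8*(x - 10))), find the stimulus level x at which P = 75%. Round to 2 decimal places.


At P = 0.75: 0.75 = 1/(1 + e^(-k*(x-x0)))
Solving: e^(-k*(x-x0)) = 1/3
x = x0 + ln(3)/k
ln(3) = 1.0986
x = 10 + 1.0986/2.8
= 10 + 0.3924
= 10.39


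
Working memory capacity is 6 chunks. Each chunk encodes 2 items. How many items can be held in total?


Total items = chunks * items_per_chunk
= 6 * 2
= 12


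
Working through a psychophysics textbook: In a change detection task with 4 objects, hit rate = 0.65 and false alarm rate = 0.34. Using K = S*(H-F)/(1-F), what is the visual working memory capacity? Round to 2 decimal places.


K = S * (H - F) / (1 - F)
H - F = 0.31
1 - F = 0.66
K = 4 * 0.31 / 0.66
= 1.88


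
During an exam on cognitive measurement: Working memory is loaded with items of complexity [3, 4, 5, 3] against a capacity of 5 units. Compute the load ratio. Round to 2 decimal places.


Total complexity = 3 + 4 + 5 + 3 = 15
Load = total / capacity = 15 / 5
= 3.00


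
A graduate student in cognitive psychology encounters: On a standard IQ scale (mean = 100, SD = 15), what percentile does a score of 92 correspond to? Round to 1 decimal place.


z = (IQ - mean) / SD
z = (92 - 100) / 15 = -0.5333
Percentile = Phi(-0.5333) * 100
Phi(-0.5333) = 0.296913
= 29.7


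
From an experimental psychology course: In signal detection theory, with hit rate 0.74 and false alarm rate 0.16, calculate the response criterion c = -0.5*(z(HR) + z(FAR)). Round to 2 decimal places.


c = -0.5 * (z(HR) + z(FAR))
z(0.74) = 0.6433
z(0.16) = -0.9945
c = -0.5 * (0.6433 + -0.9945)
= -0.5 * -0.3512
= 0.18


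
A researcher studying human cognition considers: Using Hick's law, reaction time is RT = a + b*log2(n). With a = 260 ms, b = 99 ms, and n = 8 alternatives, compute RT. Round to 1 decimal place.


RT = 260 + 99 * log2(8)
log2(8) = 3.0
RT = 260 + 99 * 3.0
= 260 + 297.0
= 557.0 ms


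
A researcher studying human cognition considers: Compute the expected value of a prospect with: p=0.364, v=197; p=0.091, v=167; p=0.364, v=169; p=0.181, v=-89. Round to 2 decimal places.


EU = sum(p_i * v_i)
0.364 * 197 = 71.708
0.091 * 167 = 15.197
0.364 * 169 = 61.516
0.181 * -89 = -16.109
EU = 71.708 + 15.197 + 61.516 + -16.109
= 132.31


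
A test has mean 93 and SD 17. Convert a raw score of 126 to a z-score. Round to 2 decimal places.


z = (X - mu) / sigma
= (126 - 93) / 17
= 33 / 17
= 1.94


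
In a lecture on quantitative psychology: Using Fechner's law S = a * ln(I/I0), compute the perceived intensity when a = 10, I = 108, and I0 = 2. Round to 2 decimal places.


S = 10 * ln(108/2)
I/I0 = 54.0
ln(54.0) = 3.989
S = 10 * 3.989
= 39.89


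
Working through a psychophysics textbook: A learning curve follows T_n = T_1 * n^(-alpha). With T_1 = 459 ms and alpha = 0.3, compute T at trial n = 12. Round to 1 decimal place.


T_n = 459 * 12^(-0.3)
12^(-0.3) = 0.47451
T_n = 459 * 0.47451
= 217.8 ms


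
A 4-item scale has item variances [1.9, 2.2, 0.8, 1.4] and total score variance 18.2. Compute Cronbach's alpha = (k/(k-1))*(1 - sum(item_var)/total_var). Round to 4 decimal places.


alpha = (k/(k-1)) * (1 - sum(s_i^2)/s_total^2)
sum(item variances) = 6.3
k/(k-1) = 4/3 = 1.333333
1 - 6.3/18.2 = 1 - 0.346154 = 0.653846
alpha = 1.333333 * 0.653846
= 0.8718


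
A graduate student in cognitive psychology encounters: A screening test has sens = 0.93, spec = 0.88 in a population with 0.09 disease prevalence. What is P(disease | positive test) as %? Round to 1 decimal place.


PPV = (sens * prev) / (sens * prev + (1-spec) * (1-prev))
Numerator = 0.93 * 0.09 = 0.0837
P(positive and no disease) = (1 - spec) * (1 - prev) = (1 - 0.88) * (1 - 0.09) = 0.1092
Denominator = 0.0837 + 0.1092 = 0.1929
PPV = 0.0837 / 0.1929 = 0.433904
As percentage = 43.4


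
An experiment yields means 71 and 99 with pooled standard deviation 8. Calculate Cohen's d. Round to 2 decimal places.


Cohen's d = (M1 - M2) / S_pooled
= (71 - 99) / 8
= -28 / 8
= -3.50


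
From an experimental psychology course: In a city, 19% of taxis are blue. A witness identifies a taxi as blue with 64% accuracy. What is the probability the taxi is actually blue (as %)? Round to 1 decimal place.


P(blue | says blue) = P(says blue | blue)*P(blue) / [P(says blue | blue)*P(blue) + P(says blue | not blue)*P(not blue)]
Numerator = 0.64 * 0.19 = 0.1216
False identification = 0.36 * 0.81 = 0.2916
P = 0.1216 / (0.1216 + 0.2916)
= 0.1216 / 0.4132
As percentage = 29.4


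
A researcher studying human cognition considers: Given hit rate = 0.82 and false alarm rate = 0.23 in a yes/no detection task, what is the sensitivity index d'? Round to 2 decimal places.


d' = z(HR) - z(FAR)
z(0.82) = 0.9154
z(0.23) = -0.7388
d' = 0.9154 - -0.7388
= 1.65


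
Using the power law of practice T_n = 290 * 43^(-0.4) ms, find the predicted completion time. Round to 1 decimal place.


T_n = 290 * 43^(-0.4)
43^(-0.4) = 0.222133
T_n = 290 * 0.222133
= 64.4 ms


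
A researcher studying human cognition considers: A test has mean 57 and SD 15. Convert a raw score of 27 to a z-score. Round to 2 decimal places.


z = (X - mu) / sigma
= (27 - 57) / 15
= -30 / 15
= -2.00


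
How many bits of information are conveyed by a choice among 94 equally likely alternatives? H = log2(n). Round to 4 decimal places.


H = log2(n)
H = log2(94)
= 6.5546


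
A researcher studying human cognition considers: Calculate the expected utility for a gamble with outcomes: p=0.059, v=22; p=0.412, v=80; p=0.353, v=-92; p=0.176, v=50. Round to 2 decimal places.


EU = sum(p_i * v_i)
0.059 * 22 = 1.298
0.412 * 80 = 32.96
0.353 * -92 = -32.476
0.176 * 50 = 8.8
EU = 1.298 + 32.96 + -32.476 + 8.8
= 10.58


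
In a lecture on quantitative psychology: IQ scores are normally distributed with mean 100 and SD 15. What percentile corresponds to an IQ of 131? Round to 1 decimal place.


z = (IQ - mean) / SD
z = (131 - 100) / 15 = 2.0667
Percentile = Phi(2.0667) * 100
Phi(2.0667) = 0.980619
= 98.1


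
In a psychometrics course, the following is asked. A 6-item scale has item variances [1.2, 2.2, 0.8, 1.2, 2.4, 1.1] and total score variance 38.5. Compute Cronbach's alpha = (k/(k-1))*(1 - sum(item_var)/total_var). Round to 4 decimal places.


alpha = (k/(k-1)) * (1 - sum(s_i^2)/s_total^2)
sum(item variances) = 8.9
k/(k-1) = 6/5 = 1.2
1 - 8.9/38.5 = 1 - 0.231169 = 0.768831
alpha = 1.2 * 0.768831
= 0.9226


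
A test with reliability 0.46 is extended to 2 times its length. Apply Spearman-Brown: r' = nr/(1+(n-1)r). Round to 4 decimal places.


r_new = n*r / (1 + (n-1)*r)
Numerator = 2 * 0.46 = 0.92
Denominator = 1 + 1 * 0.46 = 1.46
r_new = 0.92 / 1.46
= 0.6301


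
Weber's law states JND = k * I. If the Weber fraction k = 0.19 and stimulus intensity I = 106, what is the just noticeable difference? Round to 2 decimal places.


JND = k * I
JND = 0.19 * 106
= 20.14


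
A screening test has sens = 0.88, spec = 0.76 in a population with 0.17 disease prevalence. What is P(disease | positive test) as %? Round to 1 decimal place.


PPV = (sens * prev) / (sens * prev + (1-spec) * (1-prev))
Numerator = 0.88 * 0.17 = 0.1496
P(positive and no disease) = (1 - spec) * (1 - prev) = (1 - 0.76) * (1 - 0.17) = 0.1992
Denominator = 0.1496 + 0.1992 = 0.3488
PPV = 0.1496 / 0.3488 = 0.428899
As percentage = 42.9


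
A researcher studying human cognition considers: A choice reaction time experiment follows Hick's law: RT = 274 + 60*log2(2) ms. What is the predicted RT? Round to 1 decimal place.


RT = 274 + 60 * log2(2)
log2(2) = 1.0
RT = 274 + 60 * 1.0
= 274 + 60.0
= 334.0 ms


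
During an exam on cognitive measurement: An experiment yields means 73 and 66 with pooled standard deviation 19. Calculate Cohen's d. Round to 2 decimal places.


Cohen's d = (M1 - M2) / S_pooled
= (73 - 66) / 19
= 7 / 19
= 0.37


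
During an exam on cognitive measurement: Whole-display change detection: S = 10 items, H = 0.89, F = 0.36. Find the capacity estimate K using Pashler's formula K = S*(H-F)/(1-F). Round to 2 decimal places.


K = S * (H - F) / (1 - F)
H - F = 0.53
1 - F = 0.64
K = 10 * 0.53 / 0.64
= 8.28


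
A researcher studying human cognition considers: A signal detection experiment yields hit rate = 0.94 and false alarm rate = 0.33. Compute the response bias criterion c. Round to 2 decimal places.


c = -0.5 * (z(HR) + z(FAR))
z(0.94) = 1.5548
z(0.33) = -0.4399
c = -0.5 * (1.5548 + -0.4399)
= -0.5 * 1.1149
= -0.56


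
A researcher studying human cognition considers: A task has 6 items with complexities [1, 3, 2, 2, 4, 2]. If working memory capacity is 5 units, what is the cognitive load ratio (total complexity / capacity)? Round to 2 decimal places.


Total complexity = 1 + 3 + 2 + 2 + 4 + 2 = 14
Load = total / capacity = 14 / 5
= 2.80


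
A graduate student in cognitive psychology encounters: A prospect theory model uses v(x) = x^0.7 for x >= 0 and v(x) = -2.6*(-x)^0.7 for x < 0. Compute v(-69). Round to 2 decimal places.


Since x = -69 < 0, use v(x) = -lambda*(-x)^alpha
(-x) = 69
69^0.7 = 19.3729
v(-69) = -2.6 * 19.3729
= -50.37


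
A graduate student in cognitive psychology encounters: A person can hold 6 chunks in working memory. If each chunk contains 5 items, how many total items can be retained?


Total items = chunks * items_per_chunk
= 6 * 5
= 30


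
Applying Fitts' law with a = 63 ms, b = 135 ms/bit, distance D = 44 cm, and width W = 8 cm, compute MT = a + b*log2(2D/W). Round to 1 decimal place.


MT = 63 + 135 * log2(2*44/8)
2D/W = 11.0
log2(11.0) = 3.4594
MT = 63 + 135 * 3.4594
= 530.0 ms


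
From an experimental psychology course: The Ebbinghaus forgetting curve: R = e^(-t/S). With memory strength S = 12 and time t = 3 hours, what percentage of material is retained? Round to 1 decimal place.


R = e^(-t/S)
-t/S = -3/12 = -0.25
R = e^(-0.25) = 0.778801
Percentage = 0.778801 * 100
= 77.9


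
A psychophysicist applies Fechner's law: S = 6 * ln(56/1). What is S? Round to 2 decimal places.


S = 6 * ln(56/1)
I/I0 = 56.0
ln(56.0) = 4.0254
S = 6 * 4.0254
= 24.15


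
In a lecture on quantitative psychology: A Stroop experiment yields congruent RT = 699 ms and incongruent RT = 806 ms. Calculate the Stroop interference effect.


Stroop effect = RT(incongruent) - RT(congruent)
= 806 - 699
= 107 ms


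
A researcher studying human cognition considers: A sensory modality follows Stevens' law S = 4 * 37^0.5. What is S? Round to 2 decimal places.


S = 4 * 37^0.5
37^0.5 = 6.0828
S = 4 * 6.0828
= 24.33


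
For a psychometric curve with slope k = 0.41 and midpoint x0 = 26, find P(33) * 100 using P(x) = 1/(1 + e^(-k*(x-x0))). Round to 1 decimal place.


P(x) = 1/(1 + e^(-0.41*(33 - 26)))
Exponent = -0.41 * 7 = -2.87
e^(-2.87) = 0.056699
P = 1/(1 + 0.056699) = 0.946343
Percentage = 94.6


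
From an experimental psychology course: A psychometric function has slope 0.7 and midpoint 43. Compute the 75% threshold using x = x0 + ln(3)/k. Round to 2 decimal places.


At P = 0.75: 0.75 = 1/(1 + e^(-k*(x-x0)))
Solving: e^(-k*(x-x0)) = 1/3
x = x0 + ln(3)/k
ln(3) = 1.0986
x = 43 + 1.0986/0.7
= 43 + 1.5694
= 44.57


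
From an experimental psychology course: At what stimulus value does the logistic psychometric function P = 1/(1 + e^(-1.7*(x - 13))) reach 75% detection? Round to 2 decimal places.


At P = 0.75: 0.75 = 1/(1 + e^(-k*(x-x0)))
Solving: e^(-k*(x-x0)) = 1/3
x = x0 + ln(3)/k
ln(3) = 1.0986
x = 13 + 1.0986/1.7
= 13 + 0.6462
= 13.65


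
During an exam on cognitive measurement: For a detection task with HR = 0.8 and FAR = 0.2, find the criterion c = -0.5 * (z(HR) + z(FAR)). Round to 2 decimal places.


c = -0.5 * (z(HR) + z(FAR))
z(0.8) = 0.8416
z(0.2) = -0.8416
c = -0.5 * (0.8416 + -0.8416)
= -0.5 * 0.0
= 0.00


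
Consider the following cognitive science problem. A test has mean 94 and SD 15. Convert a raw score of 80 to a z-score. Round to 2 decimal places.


z = (X - mu) / sigma
= (80 - 94) / 15
= -14 / 15
= -0.93


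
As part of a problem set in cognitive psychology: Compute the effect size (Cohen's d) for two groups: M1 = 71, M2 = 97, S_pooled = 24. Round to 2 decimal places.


Cohen's d = (M1 - M2) / S_pooled
= (71 - 97) / 24
= -26 / 24
= -1.08


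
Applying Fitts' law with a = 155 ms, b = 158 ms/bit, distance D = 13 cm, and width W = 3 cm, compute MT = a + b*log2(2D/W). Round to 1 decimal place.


MT = 155 + 158 * log2(2*13/3)
2D/W = 8.666667
log2(8.666667) = 3.1155
MT = 155 + 158 * 3.1155
= 647.2 ms


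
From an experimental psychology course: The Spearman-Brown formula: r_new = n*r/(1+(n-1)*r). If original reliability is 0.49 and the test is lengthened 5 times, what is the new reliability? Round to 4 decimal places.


r_new = n*r / (1 + (n-1)*r)
Numerator = 5 * 0.49 = 2.45
Denominator = 1 + 4 * 0.49 = 2.96
r_new = 2.45 / 2.96
= 0.8277


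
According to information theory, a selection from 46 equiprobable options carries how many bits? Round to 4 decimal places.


H = log2(n)
H = log2(46)
= 5.5236


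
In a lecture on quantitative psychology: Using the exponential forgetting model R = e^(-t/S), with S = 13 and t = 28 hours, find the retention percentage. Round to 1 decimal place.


R = e^(-t/S)
-t/S = -28/13 = -2.153846
R = e^(-2.153846) = 0.116037
Percentage = 0.116037 * 100
= 11.6


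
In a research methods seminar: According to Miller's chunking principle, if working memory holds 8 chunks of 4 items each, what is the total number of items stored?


Total items = chunks * items_per_chunk
= 8 * 4
= 32


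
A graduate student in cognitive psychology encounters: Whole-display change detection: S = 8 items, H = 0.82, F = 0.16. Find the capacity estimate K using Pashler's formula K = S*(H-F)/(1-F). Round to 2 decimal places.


K = S * (H - F) / (1 - F)
H - F = 0.66
1 - F = 0.84
K = 8 * 0.66 / 0.84
= 6.29


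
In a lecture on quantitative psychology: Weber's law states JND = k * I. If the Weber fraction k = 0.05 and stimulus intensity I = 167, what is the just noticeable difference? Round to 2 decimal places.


JND = k * I
JND = 0.05 * 167
= 8.35


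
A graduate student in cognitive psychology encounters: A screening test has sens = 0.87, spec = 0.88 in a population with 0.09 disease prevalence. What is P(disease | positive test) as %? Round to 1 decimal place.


PPV = (sens * prev) / (sens * prev + (1-spec) * (1-prev))
Numerator = 0.87 * 0.09 = 0.0783
P(positive and no disease) = (1 - spec) * (1 - prev) = (1 - 0.88) * (1 - 0.09) = 0.1092
Denominator = 0.0783 + 0.1092 = 0.1875
PPV = 0.0783 / 0.1875 = 0.4176
As percentage = 41.8


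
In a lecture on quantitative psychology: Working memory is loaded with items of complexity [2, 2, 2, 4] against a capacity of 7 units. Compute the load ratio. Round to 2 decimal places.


Total complexity = 2 + 2 + 2 + 4 = 10
Load = total / capacity = 10 / 7
= 1.43


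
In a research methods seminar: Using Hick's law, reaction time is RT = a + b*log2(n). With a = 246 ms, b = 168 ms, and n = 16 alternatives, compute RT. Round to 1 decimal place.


RT = 246 + 168 * log2(16)
log2(16) = 4.0
RT = 246 + 168 * 4.0
= 246 + 672.0
= 918.0 ms


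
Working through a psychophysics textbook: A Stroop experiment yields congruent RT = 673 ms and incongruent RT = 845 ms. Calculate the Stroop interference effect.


Stroop effect = RT(incongruent) - RT(congruent)
= 845 - 673
= 172 ms


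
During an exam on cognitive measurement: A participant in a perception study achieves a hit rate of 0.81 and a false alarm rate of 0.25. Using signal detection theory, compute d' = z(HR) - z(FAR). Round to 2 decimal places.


d' = z(HR) - z(FAR)
z(0.81) = 0.8779
z(0.25) = -0.6745
d' = 0.8779 - -0.6745
= 1.55


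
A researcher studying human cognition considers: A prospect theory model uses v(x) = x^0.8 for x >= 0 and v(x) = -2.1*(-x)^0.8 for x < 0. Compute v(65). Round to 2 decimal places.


Since x = 65 >= 0, use v(x) = x^0.8
65^0.8 = 28.2053
v(65) = 28.21


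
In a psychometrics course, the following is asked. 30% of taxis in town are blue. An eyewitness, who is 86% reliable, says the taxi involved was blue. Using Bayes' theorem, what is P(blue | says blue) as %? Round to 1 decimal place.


P(blue | says blue) = P(says blue | blue)*P(blue) / [P(says blue | blue)*P(blue) + P(says blue | not blue)*P(not blue)]
Numerator = 0.86 * 0.3 = 0.258
False identification = 0.14 * 0.7 = 0.098
P = 0.258 / (0.258 + 0.098)
= 0.258 / 0.356
As percentage = 72.5


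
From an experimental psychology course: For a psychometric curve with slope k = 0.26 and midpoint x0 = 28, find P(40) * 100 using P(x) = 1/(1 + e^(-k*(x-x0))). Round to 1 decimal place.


P(x) = 1/(1 + e^(-0.26*(40 - 28)))
Exponent = -0.26 * 12 = -3.12
e^(-3.12) = 0.044157
P = 1/(1 + 0.044157) = 0.95771
Percentage = 95.8


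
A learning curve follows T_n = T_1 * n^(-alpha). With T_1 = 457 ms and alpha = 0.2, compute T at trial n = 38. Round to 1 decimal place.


T_n = 457 * 38^(-0.2)
38^(-0.2) = 0.483107
T_n = 457 * 0.483107
= 220.8 ms


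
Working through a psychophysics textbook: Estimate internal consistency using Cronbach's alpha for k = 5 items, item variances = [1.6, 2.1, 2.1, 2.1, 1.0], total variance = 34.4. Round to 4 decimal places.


alpha = (k/(k-1)) * (1 - sum(s_i^2)/s_total^2)
sum(item variances) = 8.9
k/(k-1) = 5/4 = 1.25
1 - 8.9/34.4 = 1 - 0.258721 = 0.741279
alpha = 1.25 * 0.741279
= 0.9266


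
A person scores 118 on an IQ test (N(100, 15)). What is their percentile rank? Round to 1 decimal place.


z = (IQ - mean) / SD
z = (118 - 100) / 15 = 1.2
Percentile = Phi(1.2) * 100
Phi(1.2) = 0.88493
= 88.5


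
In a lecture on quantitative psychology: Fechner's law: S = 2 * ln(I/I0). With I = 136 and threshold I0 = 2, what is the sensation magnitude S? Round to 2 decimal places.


S = 2 * ln(136/2)
I/I0 = 68.0
ln(68.0) = 4.2195
S = 2 * 4.2195
= 8.44


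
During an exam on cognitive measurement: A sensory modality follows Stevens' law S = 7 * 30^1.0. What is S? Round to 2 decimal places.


S = 7 * 30^1.0
30^1.0 = 30.0
S = 7 * 30.0
= 210.00


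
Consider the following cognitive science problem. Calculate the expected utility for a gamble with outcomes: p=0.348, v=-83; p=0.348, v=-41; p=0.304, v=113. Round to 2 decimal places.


EU = sum(p_i * v_i)
0.348 * -83 = -28.884
0.348 * -41 = -14.268
0.304 * 113 = 34.352
EU = -28.884 + -14.268 + 34.352
= -8.80


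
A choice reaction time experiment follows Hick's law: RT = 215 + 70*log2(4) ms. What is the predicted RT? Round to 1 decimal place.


RT = 215 + 70 * log2(4)
log2(4) = 2.0
RT = 215 + 70 * 2.0
= 215 + 140.0
= 355.0 ms


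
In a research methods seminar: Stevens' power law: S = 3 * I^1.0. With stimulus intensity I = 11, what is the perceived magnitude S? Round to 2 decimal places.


S = 3 * 11^1.0
11^1.0 = 11.0
S = 3 * 11.0
= 33.00


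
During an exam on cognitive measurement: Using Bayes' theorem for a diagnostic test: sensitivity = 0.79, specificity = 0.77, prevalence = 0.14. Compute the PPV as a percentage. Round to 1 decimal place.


PPV = (sens * prev) / (sens * prev + (1-spec) * (1-prev))
Numerator = 0.79 * 0.14 = 0.1106
P(positive and no disease) = (1 - spec) * (1 - prev) = (1 - 0.77) * (1 - 0.14) = 0.1978
Denominator = 0.1106 + 0.1978 = 0.3084
PPV = 0.1106 / 0.3084 = 0.358625
As percentage = 35.9


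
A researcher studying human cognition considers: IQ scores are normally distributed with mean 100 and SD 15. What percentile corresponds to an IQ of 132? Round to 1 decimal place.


z = (IQ - mean) / SD
z = (132 - 100) / 15 = 2.1333
Percentile = Phi(2.1333) * 100
Phi(2.1333) = 0.98355
= 98.4


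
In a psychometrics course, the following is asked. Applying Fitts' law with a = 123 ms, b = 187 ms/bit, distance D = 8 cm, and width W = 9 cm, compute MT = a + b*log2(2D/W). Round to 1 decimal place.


MT = 123 + 187 * log2(2*8/9)
2D/W = 1.777778
log2(1.777778) = 0.8301
MT = 123 + 187 * 0.8301
= 278.2 ms


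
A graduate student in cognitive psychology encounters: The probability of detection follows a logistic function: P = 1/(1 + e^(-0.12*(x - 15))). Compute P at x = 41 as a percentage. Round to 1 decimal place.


P(x) = 1/(1 + e^(-0.12*(41 - 15)))
Exponent = -0.12 * 26 = -3.12
e^(-3.12) = 0.044157
P = 1/(1 + 0.044157) = 0.95771
Percentage = 95.8


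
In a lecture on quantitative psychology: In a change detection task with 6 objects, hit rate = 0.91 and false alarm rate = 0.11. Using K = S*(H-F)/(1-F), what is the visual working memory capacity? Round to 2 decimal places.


K = S * (H - F) / (1 - F)
H - F = 0.8
1 - F = 0.89
K = 6 * 0.8 / 0.89
= 5.39


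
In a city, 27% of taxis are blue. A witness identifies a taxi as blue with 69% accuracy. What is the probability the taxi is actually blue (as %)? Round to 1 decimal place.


P(blue | says blue) = P(says blue | blue)*P(blue) / [P(says blue | blue)*P(blue) + P(says blue | not blue)*P(not blue)]
Numerator = 0.69 * 0.27 = 0.1863
False identification = 0.31 * 0.73 = 0.2263
P = 0.1863 / (0.1863 + 0.2263)
= 0.1863 / 0.4126
As percentage = 45.2


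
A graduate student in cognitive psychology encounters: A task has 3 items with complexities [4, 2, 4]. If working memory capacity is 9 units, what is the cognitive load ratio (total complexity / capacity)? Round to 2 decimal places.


Total complexity = 4 + 2 + 4 = 10
Load = total / capacity = 10 / 9
= 1.11


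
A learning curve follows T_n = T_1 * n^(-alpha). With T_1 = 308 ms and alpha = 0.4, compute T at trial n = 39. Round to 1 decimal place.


T_n = 308 * 39^(-0.4)
39^(-0.4) = 0.23098
T_n = 308 * 0.23098
= 71.1 ms


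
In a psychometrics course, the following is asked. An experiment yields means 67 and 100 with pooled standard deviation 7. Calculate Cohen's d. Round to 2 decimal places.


Cohen's d = (M1 - M2) / S_pooled
= (67 - 100) / 7
= -33 / 7
= -4.71


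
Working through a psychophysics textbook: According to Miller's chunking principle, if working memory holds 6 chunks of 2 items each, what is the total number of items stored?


Total items = chunks * items_per_chunk
= 6 * 2
= 12


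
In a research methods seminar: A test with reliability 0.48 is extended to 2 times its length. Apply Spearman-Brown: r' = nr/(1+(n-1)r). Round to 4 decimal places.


r_new = n*r / (1 + (n-1)*r)
Numerator = 2 * 0.48 = 0.96
Denominator = 1 + 1 * 0.48 = 1.48
r_new = 0.96 / 1.48
= 0.6486


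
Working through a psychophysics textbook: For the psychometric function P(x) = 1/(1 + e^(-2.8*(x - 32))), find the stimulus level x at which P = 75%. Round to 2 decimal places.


At P = 0.75: 0.75 = 1/(1 + e^(-k*(x-x0)))
Solving: e^(-k*(x-x0)) = 1/3
x = x0 + ln(3)/k
ln(3) = 1.0986
x = 32 + 1.0986/2.8
= 32 + 0.3924
= 32.39


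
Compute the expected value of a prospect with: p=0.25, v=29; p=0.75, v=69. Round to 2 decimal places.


EU = sum(p_i * v_i)
0.25 * 29 = 7.25
0.75 * 69 = 51.75
EU = 7.25 + 51.75
= 59.00


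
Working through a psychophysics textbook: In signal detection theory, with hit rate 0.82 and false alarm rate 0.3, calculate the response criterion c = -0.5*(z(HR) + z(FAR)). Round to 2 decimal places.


c = -0.5 * (z(HR) + z(FAR))
z(0.82) = 0.9154
z(0.3) = -0.5244
c = -0.5 * (0.9154 + -0.5244)
= -0.5 * 0.391
= -0.20


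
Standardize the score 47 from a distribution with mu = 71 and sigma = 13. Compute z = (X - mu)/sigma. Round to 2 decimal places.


z = (X - mu) / sigma
= (47 - 71) / 13
= -24 / 13
= -1.85


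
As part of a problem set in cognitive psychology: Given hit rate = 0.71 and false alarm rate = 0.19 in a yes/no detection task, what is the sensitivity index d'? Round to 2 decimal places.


d' = z(HR) - z(FAR)
z(0.71) = 0.5534
z(0.19) = -0.8779
d' = 0.5534 - -0.8779
= 1.43


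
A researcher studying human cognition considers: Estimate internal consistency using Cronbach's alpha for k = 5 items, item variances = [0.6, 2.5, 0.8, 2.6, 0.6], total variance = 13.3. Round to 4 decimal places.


alpha = (k/(k-1)) * (1 - sum(s_i^2)/s_total^2)
sum(item variances) = 7.1
k/(k-1) = 5/4 = 1.25
1 - 7.1/13.3 = 1 - 0.533835 = 0.466165
alpha = 1.25 * 0.466165
= 0.5827


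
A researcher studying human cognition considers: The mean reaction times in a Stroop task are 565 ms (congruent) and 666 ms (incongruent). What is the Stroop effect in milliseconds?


Stroop effect = RT(incongruent) - RT(congruent)
= 666 - 565
= 101 ms


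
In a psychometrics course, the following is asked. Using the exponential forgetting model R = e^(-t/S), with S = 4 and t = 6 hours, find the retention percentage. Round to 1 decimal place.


R = e^(-t/S)
-t/S = -6/4 = -1.5
R = e^(-1.5) = 0.22313
Percentage = 0.22313 * 100
= 22.3


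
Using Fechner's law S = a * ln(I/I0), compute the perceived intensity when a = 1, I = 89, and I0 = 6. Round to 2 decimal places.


S = 1 * ln(89/6)
I/I0 = 14.833333
ln(14.833333) = 2.6969
S = 1 * 2.6969
= 2.70


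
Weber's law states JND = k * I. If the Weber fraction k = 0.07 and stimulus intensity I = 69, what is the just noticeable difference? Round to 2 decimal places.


JND = k * I
JND = 0.07 * 69
= 4.83


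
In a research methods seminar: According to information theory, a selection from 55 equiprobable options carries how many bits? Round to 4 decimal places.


H = log2(n)
H = log2(55)
= 5.7814


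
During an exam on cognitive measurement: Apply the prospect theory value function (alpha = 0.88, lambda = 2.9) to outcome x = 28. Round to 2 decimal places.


Since x = 28 >= 0, use v(x) = x^0.88
28^0.88 = 18.7715
v(28) = 18.77


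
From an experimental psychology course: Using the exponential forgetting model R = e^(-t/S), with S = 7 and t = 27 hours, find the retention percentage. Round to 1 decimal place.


R = e^(-t/S)
-t/S = -27/7 = -3.857143
R = e^(-3.857143) = 0.021128
Percentage = 0.021128 * 100
= 2.1


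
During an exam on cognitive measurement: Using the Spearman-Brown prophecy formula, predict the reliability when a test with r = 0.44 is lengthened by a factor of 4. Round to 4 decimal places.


r_new = n*r / (1 + (n-1)*r)
Numerator = 4 * 0.44 = 1.76
Denominator = 1 + 3 * 0.44 = 2.32
r_new = 1.76 / 2.32
= 0.7586
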